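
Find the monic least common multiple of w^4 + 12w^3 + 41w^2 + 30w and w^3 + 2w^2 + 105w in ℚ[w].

Euclidean algorithm in ℚ[w]:
  w^4 + 12w^3 + 41w^2 + 30w = (w + 10)(w^3 + 2w^2 + 105w) + (-84w^2 - 1020w)
  w^3 + 2w^2 + 105w = (-(1/84)w + 71/588)(-84w^2 - 1020w) + ((11180/49)w)
  -84w^2 - 1020w = (-(1029/2795)w - 2499/559)((11180/49)w) + (0)
Last nonzero remainder: (11180/49)w. Dividing through by 11180/49 gives the monic gcd w.
Then lcm(f, g) = f·g / gcd(f, g); expanding and making the result monic gives the answer.

w^6 + 14w^5 + 170w^4 + 1372w^3 + 4365w^2 + 3150w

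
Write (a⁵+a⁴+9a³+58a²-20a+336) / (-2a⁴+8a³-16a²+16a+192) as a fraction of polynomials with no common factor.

(-a³-3a²-3a-28)/(2a²-4a-16)

Apply the Euclidean algorithm:
  a⁵+a⁴+9a³+58a²-20a+336 = (-(1/2)a-5/2)(-2a⁴+8a³-16a²+16a+192) + (21a³+26a²+116a+816)
  -2a⁴+8a³-16a²+16a+192 = (-(2/21)a+220/441)(21a³+26a²+116a+816) + (-(7904/441)a²+(15808/441)a-31616/147)
  21a³+26a²+116a+816 = (-(9261/7904)a-7497/1976)(-(7904/441)a²+(15808/441)a-31616/147) + (0)
Last nonzero remainder: -(7904/441)a²+(15808/441)a-31616/147. Dividing through by -7904/441 gives the monic gcd a²-2a+12.
Cancel a²-2a+12 from numerator and denominator to get the reduced form.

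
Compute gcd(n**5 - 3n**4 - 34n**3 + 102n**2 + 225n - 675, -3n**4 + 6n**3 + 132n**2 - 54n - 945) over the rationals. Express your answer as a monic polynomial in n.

n**3 + 5n**2 - 9n - 45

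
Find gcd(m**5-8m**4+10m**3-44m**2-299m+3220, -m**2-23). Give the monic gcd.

m**2+23

Repeated division with remainder:
  m**5-8m**4+10m**3-44m**2-299m+3220 = (-m**3+8m**2+13m-140)(-m**2-23) + (0)
Last nonzero remainder: -m**2-23. Dividing through by -1 gives the monic gcd m**2+23.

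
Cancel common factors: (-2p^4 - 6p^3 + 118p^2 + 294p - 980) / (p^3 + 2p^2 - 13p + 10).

(-2p^2 + 98)/(p - 1)

Repeated division with remainder:
  -2p^4 - 6p^3 + 118p^2 + 294p - 980 = (-2p - 2)(p^3 + 2p^2 - 13p + 10) + (96p^2 + 288p - 960)
  p^3 + 2p^2 - 13p + 10 = ((1/96)p - 1/96)(96p^2 + 288p - 960) + (0)
Last nonzero remainder: 96p^2 + 288p - 960. Dividing through by 96 gives the monic gcd p^2 + 3p - 10.
Cancel p^2 + 3p - 10 from numerator and denominator to get the reduced form.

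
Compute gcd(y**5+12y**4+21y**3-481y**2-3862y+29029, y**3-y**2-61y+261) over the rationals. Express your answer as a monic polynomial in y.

By polynomial division,
  y**5+12y**4+21y**3-481y**2-3862y+29029 = (y**2+13y+95)(y**3-y**2-61y+261) + (146y**2-1460y+4234)
  y**3-y**2-61y+261 = ((1/146)y+9/146)(146y**2-1460y+4234) + (0)
Last nonzero remainder: 146y**2-1460y+4234. Dividing through by 146 gives the monic gcd y**2-10y+29.

y**2-10y+29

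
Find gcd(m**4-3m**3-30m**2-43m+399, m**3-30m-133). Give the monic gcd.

m**3-30m-133

Repeated division with remainder:
  m**4-3m**3-30m**2-43m+399 = (m-3)(m**3-30m-133) + (0)
The last nonzero remainder m**3-30m-133 is already monic.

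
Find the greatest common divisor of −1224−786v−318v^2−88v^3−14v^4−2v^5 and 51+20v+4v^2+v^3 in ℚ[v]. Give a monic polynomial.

By polynomial division,
  −2v^5−14v^4−88v^3−318v^2−786v−1224 = (−2v^2−6v−24)(v^3+4v^2+20v+51) + (0)
The last nonzero remainder v^3+4v^2+20v+51 is already monic.

51+20v+4v^2+v^3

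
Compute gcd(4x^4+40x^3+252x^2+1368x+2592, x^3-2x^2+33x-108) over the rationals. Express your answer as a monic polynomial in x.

x^2+x+36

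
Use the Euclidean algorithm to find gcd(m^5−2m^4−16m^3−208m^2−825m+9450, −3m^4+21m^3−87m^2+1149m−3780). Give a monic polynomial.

m^3−3m^2+17m−315

By polynomial division,
  m^5−2m^4−16m^3−208m^2−825m+9450 = (−(1/3)m−5/3)(−3m^4+21m^3−87m^2+1149m−3780) + (−10m^3+30m^2−170m+3150)
  −3m^4+21m^3−87m^2+1149m−3780 = ((3/10)m−6/5)(−10m^3+30m^2−170m+3150) + (0)
Last nonzero remainder: −10m^3+30m^2−170m+3150. Dividing through by −10 gives the monic gcd m^3−3m^2+17m−315.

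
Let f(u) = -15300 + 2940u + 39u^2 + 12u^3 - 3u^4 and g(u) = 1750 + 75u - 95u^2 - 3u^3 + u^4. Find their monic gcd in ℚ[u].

By polynomial division,
  -3u^4 + 12u^3 + 39u^2 + 2940u - 15300 = (-3)(u^4 - 3u^3 - 95u^2 + 75u + 1750) + (3u^3 - 246u^2 + 3165u - 10050)
  u^4 - 3u^3 - 95u^2 + 75u + 1750 = ((1/3)u + 79/3)(3u^3 - 246u^2 + 3165u - 10050) + (5328u^2 - 79920u + 266400)
  3u^3 - 246u^2 + 3165u - 10050 = ((1/1776)u - 67/1776)(5328u^2 - 79920u + 266400) + (0)
Last nonzero remainder: 5328u^2 - 79920u + 266400. Dividing through by 5328 gives the monic gcd u^2 - 15u + 50.

50 - 15u + u^2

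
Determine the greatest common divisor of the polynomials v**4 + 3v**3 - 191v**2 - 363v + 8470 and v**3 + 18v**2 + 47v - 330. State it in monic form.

Apply the Euclidean algorithm:
  v**4 + 3v**3 - 191v**2 - 363v + 8470 = (v - 15)(v**3 + 18v**2 + 47v - 330) + (32v**2 + 672v + 3520)
  v**3 + 18v**2 + 47v - 330 = ((1/32)v - 3/32)(32v**2 + 672v + 3520) + (0)
Last nonzero remainder: 32v**2 + 672v + 3520. Dividing through by 32 gives the monic gcd v**2 + 21v + 110.

v**2 + 21v + 110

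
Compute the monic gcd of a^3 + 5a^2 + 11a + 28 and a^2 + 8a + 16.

a + 4

Euclidean algorithm in ℚ[a]:
  a^3 + 5a^2 + 11a + 28 = (a - 3)(a^2 + 8a + 16) + (19a + 76)
  a^2 + 8a + 16 = ((1/19)a + 4/19)(19a + 76) + (0)
Last nonzero remainder: 19a + 76. Dividing through by 19 gives the monic gcd a + 4.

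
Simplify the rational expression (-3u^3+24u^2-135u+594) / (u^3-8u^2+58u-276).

Euclidean algorithm in ℚ[u]:
  -3u^3+24u^2-135u+594 = (-3)(u^3-8u^2+58u-276) + (39u-234)
  u^3-8u^2+58u-276 = ((1/39)u^2-(2/39)u+46/39)(39u-234) + (0)
Last nonzero remainder: 39u-234. Dividing through by 39 gives the monic gcd u-6.
Cancel u-6 from numerator and denominator to get the reduced form.

(-3u^2+6u-99)/(u^2-2u+46)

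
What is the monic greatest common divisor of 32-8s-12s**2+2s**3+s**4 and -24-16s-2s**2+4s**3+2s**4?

Euclidean algorithm in ℚ[s]:
  s**4+2s**3-12s**2-8s+32 = (1/2)(2s**4+4s**3-2s**2-16s-24) + (-11s**2+44)
  2s**4+4s**3-2s**2-16s-24 = (-(2/11)s**2-(4/11)s-6/11)(-11s**2+44) + (0)
Last nonzero remainder: -11s**2+44. Dividing through by -11 gives the monic gcd s**2-4.

-4+s**2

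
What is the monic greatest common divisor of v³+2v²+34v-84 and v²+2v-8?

Repeated division with remainder:
  v³+2v²+34v-84 = (v)(v²+2v-8) + (42v-84)
  v²+2v-8 = ((1/42)v+2/21)(42v-84) + (0)
Last nonzero remainder: 42v-84. Dividing through by 42 gives the monic gcd v-2.

v-2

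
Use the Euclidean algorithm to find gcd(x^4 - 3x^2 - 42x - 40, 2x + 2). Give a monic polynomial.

x + 1

By polynomial division,
  x^4 - 3x^2 - 42x - 40 = ((1/2)x^3 - (1/2)x^2 - x - 20)(2x + 2) + (0)
Last nonzero remainder: 2x + 2. Dividing through by 2 gives the monic gcd x + 1.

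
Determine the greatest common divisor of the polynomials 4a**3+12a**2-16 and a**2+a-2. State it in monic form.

a**2+a-2

By polynomial division,
  4a**3+12a**2-16 = (4a+8)(a**2+a-2) + (0)
The last nonzero remainder a**2+a-2 is already monic.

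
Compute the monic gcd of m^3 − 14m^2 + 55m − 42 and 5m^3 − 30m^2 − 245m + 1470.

Apply the Euclidean algorithm:
  m^3 − 14m^2 + 55m − 42 = (1/5)(5m^3 − 30m^2 − 245m + 1470) + (−8m^2 + 104m − 336)
  5m^3 − 30m^2 − 245m + 1470 = (−(5/8)m − 35/8)(−8m^2 + 104m − 336) + (0)
Last nonzero remainder: −8m^2 + 104m − 336. Dividing through by −8 gives the monic gcd m^2 − 13m + 42.

m^2 − 13m + 42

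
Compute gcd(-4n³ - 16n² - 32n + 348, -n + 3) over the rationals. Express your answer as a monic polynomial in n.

Repeated division with remainder:
  -4n³ - 16n² - 32n + 348 = (4n² + 28n + 116)(-n + 3) + (0)
Last nonzero remainder: -n + 3. Dividing through by -1 gives the monic gcd n - 3.

n - 3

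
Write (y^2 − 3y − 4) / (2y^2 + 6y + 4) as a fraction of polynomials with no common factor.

(y − 4)/(2y + 4)

By polynomial division,
  y^2 − 3y − 4 = (1/2)(2y^2 + 6y + 4) + (−6y − 6)
  2y^2 + 6y + 4 = (−(1/3)y − 2/3)(−6y − 6) + (0)
Last nonzero remainder: −6y − 6. Dividing through by −6 gives the monic gcd y + 1.
Cancel y + 1 from numerator and denominator to get the reduced form.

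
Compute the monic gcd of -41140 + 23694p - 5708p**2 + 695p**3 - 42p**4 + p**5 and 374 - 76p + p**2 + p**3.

Euclidean algorithm in ℚ[p]:
  p**5 - 42p**4 + 695p**3 - 5708p**2 + 23694p - 41140 = (p**2 - 43p + 814)(p**3 + p**2 - 76p + 374) + (-10164p**2 + 101640p - 345576)
  p**3 + p**2 - 76p + 374 = (-(1/10164)p - 1/924)(-10164p**2 + 101640p - 345576) + (0)
Last nonzero remainder: -10164p**2 + 101640p - 345576. Dividing through by -10164 gives the monic gcd p**2 - 10p + 34.

34 - 10p + p**2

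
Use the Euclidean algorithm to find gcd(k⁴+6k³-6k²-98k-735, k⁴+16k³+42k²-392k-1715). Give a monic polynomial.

Euclidean algorithm in ℚ[k]:
  k⁴+6k³-6k²-98k-735 = (k⁴+16k³+42k²-392k-1715) + (-10k³-48k²+294k+980)
  k⁴+16k³+42k²-392k-1715 = (-(1/10)k-28/25)(-10k³-48k²+294k+980) + ((441/25)k²+(882/25)k-3087/5)
  -10k³-48k²+294k+980 = (-(250/441)k-100/63)((441/25)k²+(882/25)k-3087/5) + (0)
Last nonzero remainder: (441/25)k²+(882/25)k-3087/5. Dividing through by 441/25 gives the monic gcd k²+2k-35.

k²+2k-35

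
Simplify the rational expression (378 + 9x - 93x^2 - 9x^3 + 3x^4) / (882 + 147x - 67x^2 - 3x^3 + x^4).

(-18 + 3x + 3x^2)/(-42 + x + x^2)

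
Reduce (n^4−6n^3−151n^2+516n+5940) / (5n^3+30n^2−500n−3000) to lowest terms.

By polynomial division,
  n^4−6n^3−151n^2+516n+5940 = ((1/5)n−12/5)(5n^3+30n^2−500n−3000) + (21n^2−84n−1260)
  5n^3+30n^2−500n−3000 = ((5/21)n+50/21)(21n^2−84n−1260) + (0)
Last nonzero remainder: 21n^2−84n−1260. Dividing through by 21 gives the monic gcd n^2−4n−60.
Cancel n^2−4n−60 from numerator and denominator to get the reduced form.

(n^2−2n−99)/(5n+50)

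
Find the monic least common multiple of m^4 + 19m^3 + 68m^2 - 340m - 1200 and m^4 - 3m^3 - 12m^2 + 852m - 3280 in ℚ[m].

m^6 + 10m^5 - 21m^4 + 606m^3 + 7436m^2 - 17080m - 98400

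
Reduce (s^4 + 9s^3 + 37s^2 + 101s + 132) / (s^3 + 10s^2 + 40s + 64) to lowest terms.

(s^3 + 5s^2 + 17s + 33)/(s^2 + 6s + 16)

By polynomial division,
  s^4 + 9s^3 + 37s^2 + 101s + 132 = (s - 1)(s^3 + 10s^2 + 40s + 64) + (7s^2 + 77s + 196)
  s^3 + 10s^2 + 40s + 64 = ((1/7)s - 1/7)(7s^2 + 77s + 196) + (23s + 92)
  7s^2 + 77s + 196 = ((7/23)s + 49/23)(23s + 92) + (0)
Last nonzero remainder: 23s + 92. Dividing through by 23 gives the monic gcd s + 4.
Cancel s + 4 from numerator and denominator to get the reduced form.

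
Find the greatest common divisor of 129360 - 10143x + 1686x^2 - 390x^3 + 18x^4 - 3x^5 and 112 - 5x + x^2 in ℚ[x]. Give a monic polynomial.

112 - 5x + x^2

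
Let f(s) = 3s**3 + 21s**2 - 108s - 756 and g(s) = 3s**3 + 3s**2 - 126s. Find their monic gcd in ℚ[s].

Apply the Euclidean algorithm:
  3s**3 + 21s**2 - 108s - 756 = (3s**3 + 3s**2 - 126s) + (18s**2 + 18s - 756)
  3s**3 + 3s**2 - 126s = ((1/6)s)(18s**2 + 18s - 756) + (0)
Last nonzero remainder: 18s**2 + 18s - 756. Dividing through by 18 gives the monic gcd s**2 + s - 42.

s**2 + s - 42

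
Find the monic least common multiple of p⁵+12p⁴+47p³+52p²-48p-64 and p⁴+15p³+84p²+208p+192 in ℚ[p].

Repeated division with remainder:
  p⁵+12p⁴+47p³+52p²-48p-64 = (p-3)(p⁴+15p³+84p²+208p+192) + (8p³+96p²+384p+512)
  p⁴+15p³+84p²+208p+192 = ((1/8)p+3/8)(8p³+96p²+384p+512) + (0)
Last nonzero remainder: 8p³+96p²+384p+512. Dividing through by 8 gives the monic gcd p³+12p²+48p+64.
Then lcm(f, g) = f·g / gcd(f, g); expanding and making the result monic gives the answer.

p⁶+15p⁵+83p⁴+193p³+108p²-208p-192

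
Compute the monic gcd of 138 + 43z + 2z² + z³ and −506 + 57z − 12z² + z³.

Repeated division with remainder:
  z³ + 2z² + 43z + 138 = (z³ − 12z² + 57z − 506) + (14z² − 14z + 644)
  z³ − 12z² + 57z − 506 = ((1/14)z − 11/14)(14z² − 14z + 644) + (0)
Last nonzero remainder: 14z² − 14z + 644. Dividing through by 14 gives the monic gcd z² − z + 46.

46 − z + z²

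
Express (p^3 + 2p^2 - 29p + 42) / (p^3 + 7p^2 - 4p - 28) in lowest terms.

(p - 3)/(p + 2)

By polynomial division,
  p^3 + 2p^2 - 29p + 42 = (p^3 + 7p^2 - 4p - 28) + (-5p^2 - 25p + 70)
  p^3 + 7p^2 - 4p - 28 = (-(1/5)p - 2/5)(-5p^2 - 25p + 70) + (0)
Last nonzero remainder: -5p^2 - 25p + 70. Dividing through by -5 gives the monic gcd p^2 + 5p - 14.
Cancel p^2 + 5p - 14 from numerator and denominator to get the reduced form.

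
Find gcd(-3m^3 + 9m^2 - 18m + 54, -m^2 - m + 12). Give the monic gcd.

m - 3

By polynomial division,
  -3m^3 + 9m^2 - 18m + 54 = (3m - 12)(-m^2 - m + 12) + (-66m + 198)
  -m^2 - m + 12 = ((1/66)m + 2/33)(-66m + 198) + (0)
Last nonzero remainder: -66m + 198. Dividing through by -66 gives the monic gcd m - 3.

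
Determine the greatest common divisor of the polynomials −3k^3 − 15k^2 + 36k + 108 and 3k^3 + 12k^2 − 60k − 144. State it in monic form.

k^2 + 8k + 12

Apply the Euclidean algorithm:
  −3k^3 − 15k^2 + 36k + 108 = (−1)(3k^3 + 12k^2 − 60k − 144) + (−3k^2 − 24k − 36)
  3k^3 + 12k^2 − 60k − 144 = (−k + 4)(−3k^2 − 24k − 36) + (0)
Last nonzero remainder: −3k^2 − 24k − 36. Dividing through by −3 gives the monic gcd k^2 + 8k + 12.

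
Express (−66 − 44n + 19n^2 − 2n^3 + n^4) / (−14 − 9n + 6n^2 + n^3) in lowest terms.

(−66 + 22n − 3n^2 + n^3)/(−14 + 5n + n^2)

By polynomial division,
  n^4 − 2n^3 + 19n^2 − 44n − 66 = (n − 8)(n^3 + 6n^2 − 9n − 14) + (76n^2 − 102n − 178)
  n^3 + 6n^2 − 9n − 14 = ((1/76)n + 279/2888)(76n^2 − 102n − 178) + ((4615/1444)n + 4615/1444)
  76n^2 − 102n − 178 = ((109744/4615)n − 257032/4615)((4615/1444)n + 4615/1444) + (0)
Last nonzero remainder: (4615/1444)n + 4615/1444. Dividing through by 4615/1444 gives the monic gcd n + 1.
Cancel n + 1 from numerator and denominator to get the reduced form.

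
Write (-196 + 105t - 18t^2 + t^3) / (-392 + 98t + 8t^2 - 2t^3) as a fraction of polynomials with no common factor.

(7 - t)/(14 + 2t)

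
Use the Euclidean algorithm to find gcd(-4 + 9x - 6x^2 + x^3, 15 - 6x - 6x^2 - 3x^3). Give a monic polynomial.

Repeated division with remainder:
  x^3 - 6x^2 + 9x - 4 = (-1/3)(-3x^3 - 6x^2 - 6x + 15) + (-8x^2 + 7x + 1)
  -3x^3 - 6x^2 - 6x + 15 = ((3/8)x + 69/64)(-8x^2 + 7x + 1) + (-(891/64)x + 891/64)
  -8x^2 + 7x + 1 = ((512/891)x + 64/891)(-(891/64)x + 891/64) + (0)
Last nonzero remainder: -(891/64)x + 891/64. Dividing through by -891/64 gives the monic gcd x - 1.

-1 + x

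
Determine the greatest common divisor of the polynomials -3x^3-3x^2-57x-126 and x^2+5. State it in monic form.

1

Repeated division with remainder:
  -3x^3-3x^2-57x-126 = (-3x-3)(x^2+5) + (-42x-111)
  x^2+5 = (-(1/42)x+37/588)(-42x-111) + (2349/196)
  -42x-111 = (-(2744/783)x-7252/783)(2349/196) + (0)
The last nonzero remainder is the constant 2349/196, so the polynomials are coprime and gcd = 1.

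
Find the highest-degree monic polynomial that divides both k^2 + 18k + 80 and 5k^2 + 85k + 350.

k + 10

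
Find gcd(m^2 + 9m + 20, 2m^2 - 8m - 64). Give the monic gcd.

By polynomial division,
  m^2 + 9m + 20 = (1/2)(2m^2 - 8m - 64) + (13m + 52)
  2m^2 - 8m - 64 = ((2/13)m - 16/13)(13m + 52) + (0)
Last nonzero remainder: 13m + 52. Dividing through by 13 gives the monic gcd m + 4.

m + 4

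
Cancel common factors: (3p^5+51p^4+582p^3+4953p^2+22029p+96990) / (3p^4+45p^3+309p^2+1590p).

Apply the Euclidean algorithm:
  3p^5+51p^4+582p^3+4953p^2+22029p+96990 = (p+2)(3p^4+45p^3+309p^2+1590p) + (183p^3+2745p^2+18849p+96990)
  3p^4+45p^3+309p^2+1590p = ((1/61)p)(183p^3+2745p^2+18849p+96990) + (0)
Last nonzero remainder: 183p^3+2745p^2+18849p+96990. Dividing through by 183 gives the monic gcd p^3+15p^2+103p+530.
Cancel p^3+15p^2+103p+530 from numerator and denominator to get the reduced form.

(p^2+2p+61)/(p)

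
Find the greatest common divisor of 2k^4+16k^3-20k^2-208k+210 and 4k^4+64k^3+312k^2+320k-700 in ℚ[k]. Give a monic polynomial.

Euclidean algorithm in ℚ[k]:
  2k^4+16k^3-20k^2-208k+210 = (1/2)(4k^4+64k^3+312k^2+320k-700) + (-16k^3-176k^2-368k+560)
  4k^4+64k^3+312k^2+320k-700 = (-(1/4)k-5/4)(-16k^3-176k^2-368k+560) + (0)
Last nonzero remainder: -16k^3-176k^2-368k+560. Dividing through by -16 gives the monic gcd k^3+11k^2+23k-35.

k^3+11k^2+23k-35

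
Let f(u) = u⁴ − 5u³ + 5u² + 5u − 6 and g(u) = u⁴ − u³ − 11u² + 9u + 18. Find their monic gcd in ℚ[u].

By polynomial division,
  u⁴ − 5u³ + 5u² + 5u − 6 = (u⁴ − u³ − 11u² + 9u + 18) + (−4u³ + 16u² − 4u − 24)
  u⁴ − u³ − 11u² + 9u + 18 = (−(1/4)u − 3/4)(−4u³ + 16u² − 4u − 24) + (0)
Last nonzero remainder: −4u³ + 16u² − 4u − 24. Dividing through by −4 gives the monic gcd u³ − 4u² + u + 6.

u³ − 4u² + u + 6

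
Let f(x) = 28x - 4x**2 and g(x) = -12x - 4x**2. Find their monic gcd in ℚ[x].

x

Euclidean algorithm in ℚ[x]:
  -4x**2 + 28x = (-4x**2 - 12x) + (40x)
  -4x**2 - 12x = (-(1/10)x - 3/10)(40x) + (0)
Last nonzero remainder: 40x. Dividing through by 40 gives the monic gcd x.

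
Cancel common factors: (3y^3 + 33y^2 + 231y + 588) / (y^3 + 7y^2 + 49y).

(3y + 12)/(y)

Repeated division with remainder:
  3y^3 + 33y^2 + 231y + 588 = (3)(y^3 + 7y^2 + 49y) + (12y^2 + 84y + 588)
  y^3 + 7y^2 + 49y = ((1/12)y)(12y^2 + 84y + 588) + (0)
Last nonzero remainder: 12y^2 + 84y + 588. Dividing through by 12 gives the monic gcd y^2 + 7y + 49.
Cancel y^2 + 7y + 49 from numerator and denominator to get the reduced form.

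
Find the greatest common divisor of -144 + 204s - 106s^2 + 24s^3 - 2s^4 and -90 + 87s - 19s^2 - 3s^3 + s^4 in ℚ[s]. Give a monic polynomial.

By polynomial division,
  -2s^4 + 24s^3 - 106s^2 + 204s - 144 = (-2)(s^4 - 3s^3 - 19s^2 + 87s - 90) + (18s^3 - 144s^2 + 378s - 324)
  s^4 - 3s^3 - 19s^2 + 87s - 90 = ((1/18)s + 5/18)(18s^3 - 144s^2 + 378s - 324) + (0)
Last nonzero remainder: 18s^3 - 144s^2 + 378s - 324. Dividing through by 18 gives the monic gcd s^3 - 8s^2 + 21s - 18.

-18 + 21s - 8s^2 + s^3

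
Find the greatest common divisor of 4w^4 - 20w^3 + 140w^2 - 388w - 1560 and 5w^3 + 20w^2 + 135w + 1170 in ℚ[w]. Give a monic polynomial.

w^2 - 2w + 39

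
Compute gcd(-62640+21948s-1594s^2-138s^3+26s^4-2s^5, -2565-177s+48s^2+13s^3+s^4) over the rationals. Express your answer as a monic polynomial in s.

Apply the Euclidean algorithm:
  -2s^5+26s^4-138s^3-1594s^2+21948s-62640 = (-2s+52)(s^4+13s^3+48s^2-177s-2565) + (-718s^3-4444s^2+26022s+70740)
  s^4+13s^3+48s^2-177s-2565 = (-(1/718)s-2445/257762)(-718s^3-4444s^2+26022s+70740) + ((5424447/128881)s^2+(21697788/128881)s-244100115/128881)
  -718s^3-4444s^2+26022s+70740 = (-(92536558/5424447)s-67533644/1808149)((5424447/128881)s^2+(21697788/128881)s-244100115/128881) + (0)
Last nonzero remainder: (5424447/128881)s^2+(21697788/128881)s-244100115/128881. Dividing through by 5424447/128881 gives the monic gcd s^2+4s-45.

-45+4s+s^2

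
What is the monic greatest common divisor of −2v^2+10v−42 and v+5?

1

Repeated division with remainder:
  −2v^2+10v−42 = (−2v+20)(v+5) + (−142)
  v+5 = (−(1/142)v−5/142)(−142) + (0)
The last nonzero remainder is the constant −142, so the polynomials are coprime and gcd = 1.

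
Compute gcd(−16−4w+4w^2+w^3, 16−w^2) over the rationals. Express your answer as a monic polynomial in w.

Euclidean algorithm in ℚ[w]:
  w^3+4w^2−4w−16 = (−w−4)(−w^2+16) + (12w+48)
  −w^2+16 = (−(1/12)w+1/3)(12w+48) + (0)
Last nonzero remainder: 12w+48. Dividing through by 12 gives the monic gcd w+4.

4+w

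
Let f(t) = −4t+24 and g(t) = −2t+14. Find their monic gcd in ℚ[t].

1

Euclidean algorithm in ℚ[t]:
  −4t+24 = (2)(−2t+14) + (−4)
  −2t+14 = ((1/2)t−7/2)(−4) + (0)
The last nonzero remainder is the constant −4, so the polynomials are coprime and gcd = 1.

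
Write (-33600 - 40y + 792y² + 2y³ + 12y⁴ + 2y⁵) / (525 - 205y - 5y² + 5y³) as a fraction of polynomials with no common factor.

Apply the Euclidean algorithm:
  2y⁵ + 12y⁴ + 2y³ + 792y² - 40y - 33600 = ((2/5)y² + (14/5)y + 98/5)(5y³ - 5y² - 205y + 525) + (1254y² + 2508y - 43890)
  5y³ - 5y² - 205y + 525 = ((5/1254)y - 5/418)(1254y² + 2508y - 43890) + (0)
Last nonzero remainder: 1254y² + 2508y - 43890. Dividing through by 1254 gives the monic gcd y² + 2y - 35.
Cancel y² + 2y - 35 from numerator and denominator to get the reduced form.

(960 + 56y + 8y² + 2y³)/(-15 + 5y)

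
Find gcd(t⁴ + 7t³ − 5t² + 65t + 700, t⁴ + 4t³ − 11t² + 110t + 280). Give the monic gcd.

t³ + 2t² − 15t + 140

Apply the Euclidean algorithm:
  t⁴ + 7t³ − 5t² + 65t + 700 = (t⁴ + 4t³ − 11t² + 110t + 280) + (3t³ + 6t² − 45t + 420)
  t⁴ + 4t³ − 11t² + 110t + 280 = ((1/3)t + 2/3)(3t³ + 6t² − 45t + 420) + (0)
Last nonzero remainder: 3t³ + 6t² − 45t + 420. Dividing through by 3 gives the monic gcd t³ + 2t² − 15t + 140.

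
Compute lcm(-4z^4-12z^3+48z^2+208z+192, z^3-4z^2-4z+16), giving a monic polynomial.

z^5+z^4-18z^3-28z^2+56z+96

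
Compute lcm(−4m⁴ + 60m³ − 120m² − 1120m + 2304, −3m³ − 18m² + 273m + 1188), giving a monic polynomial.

m⁵ − 4m⁴ − 135m³ + 610m² + 2504m − 6336

Repeated division with remainder:
  −4m⁴ + 60m³ − 120m² − 1120m + 2304 = ((4/3)m − 28)(−3m³ − 18m² + 273m + 1188) + (−988m² + 4940m + 35568)
  −3m³ − 18m² + 273m + 1188 = ((3/988)m + 33/988)(−988m² + 4940m + 35568) + (0)
Last nonzero remainder: −988m² + 4940m + 35568. Dividing through by −988 gives the monic gcd m² − 5m − 36.
Then lcm(f, g) = f·g / gcd(f, g); expanding and making the result monic gives the answer.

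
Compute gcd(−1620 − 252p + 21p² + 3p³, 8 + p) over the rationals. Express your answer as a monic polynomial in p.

1

Euclidean algorithm in ℚ[p]:
  3p³ + 21p² − 252p − 1620 = (3p² − 3p − 228)(p + 8) + (204)
  p + 8 = ((1/204)p + 2/51)(204) + (0)
The last nonzero remainder is the constant 204, so the polynomials are coprime and gcd = 1.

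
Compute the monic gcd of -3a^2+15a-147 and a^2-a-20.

Repeated division with remainder:
  -3a^2+15a-147 = (-3)(a^2-a-20) + (12a-207)
  a^2-a-20 = ((1/12)a+65/48)(12a-207) + (4165/16)
  12a-207 = ((192/4165)a-3312/4165)(4165/16) + (0)
The last nonzero remainder is the constant 4165/16, so the polynomials are coprime and gcd = 1.

1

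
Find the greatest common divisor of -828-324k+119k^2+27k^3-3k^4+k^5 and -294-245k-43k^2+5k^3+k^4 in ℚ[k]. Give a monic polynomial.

Repeated division with remainder:
  k^5-3k^4+27k^3+119k^2-324k-828 = (k-8)(k^4+5k^3-43k^2-245k-294) + (110k^3+20k^2-1990k-3180)
  k^4+5k^3-43k^2-245k-294 = ((1/110)k+53/1210)(110k^3+20k^2-1990k-3180) + (-(3120/121)k^2-(15600/121)k-18720/121)
  110k^3+20k^2-1990k-3180 = (-(1331/312)k+6413/312)(-(3120/121)k^2-(15600/121)k-18720/121) + (0)
Last nonzero remainder: -(3120/121)k^2-(15600/121)k-18720/121. Dividing through by -3120/121 gives the monic gcd k^2+5k+6.

6+5k+k^2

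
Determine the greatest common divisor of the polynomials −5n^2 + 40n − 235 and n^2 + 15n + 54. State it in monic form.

Euclidean algorithm in ℚ[n]:
  −5n^2 + 40n − 235 = (−5)(n^2 + 15n + 54) + (115n + 35)
  n^2 + 15n + 54 = ((1/115)n + 338/2645)(115n + 35) + (26200/529)
  115n + 35 = ((12167/5240)n + 3703/5240)(26200/529) + (0)
The last nonzero remainder is the constant 26200/529, so the polynomials are coprime and gcd = 1.

1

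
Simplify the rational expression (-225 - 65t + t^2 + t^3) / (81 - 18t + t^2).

(25 + 10t + t^2)/(-9 + t)

Repeated division with remainder:
  t^3 + t^2 - 65t - 225 = (t + 19)(t^2 - 18t + 81) + (196t - 1764)
  t^2 - 18t + 81 = ((1/196)t - 9/196)(196t - 1764) + (0)
Last nonzero remainder: 196t - 1764. Dividing through by 196 gives the monic gcd t - 9.
Cancel t - 9 from numerator and denominator to get the reduced form.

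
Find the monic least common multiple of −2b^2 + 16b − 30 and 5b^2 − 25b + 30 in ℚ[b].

Apply the Euclidean algorithm:
  −2b^2 + 16b − 30 = (−2/5)(5b^2 − 25b + 30) + (6b − 18)
  5b^2 − 25b + 30 = ((5/6)b − 5/3)(6b − 18) + (0)
Last nonzero remainder: 6b − 18. Dividing through by 6 gives the monic gcd b − 3.
Then lcm(f, g) = f·g / gcd(f, g); expanding and making the result monic gives the answer.

b^3 − 10b^2 + 31b − 30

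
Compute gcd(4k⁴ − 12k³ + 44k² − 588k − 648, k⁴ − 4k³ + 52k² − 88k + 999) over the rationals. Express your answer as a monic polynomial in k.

By polynomial division,
  4k⁴ − 12k³ + 44k² − 588k − 648 = (4)(k⁴ − 4k³ + 52k² − 88k + 999) + (4k³ − 164k² − 236k − 4644)
  k⁴ − 4k³ + 52k² − 88k + 999 = ((1/4)k + 37/4)(4k³ − 164k² − 236k − 4644) + (1628k² + 3256k + 43956)
  4k³ − 164k² − 236k − 4644 = ((1/407)k − 43/407)(1628k² + 3256k + 43956) + (0)
Last nonzero remainder: 1628k² + 3256k + 43956. Dividing through by 1628 gives the monic gcd k² + 2k + 27.

k² + 2k + 27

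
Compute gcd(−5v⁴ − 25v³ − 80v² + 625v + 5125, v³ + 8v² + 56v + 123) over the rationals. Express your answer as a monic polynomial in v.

Repeated division with remainder:
  −5v⁴ − 25v³ − 80v² + 625v + 5125 = (−5v + 15)(v³ + 8v² + 56v + 123) + (80v² + 400v + 3280)
  v³ + 8v² + 56v + 123 = ((1/80)v + 3/80)(80v² + 400v + 3280) + (0)
Last nonzero remainder: 80v² + 400v + 3280. Dividing through by 80 gives the monic gcd v² + 5v + 41.

v² + 5v + 41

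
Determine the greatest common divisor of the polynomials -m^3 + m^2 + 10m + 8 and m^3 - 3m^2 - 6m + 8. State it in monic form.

Apply the Euclidean algorithm:
  -m^3 + m^2 + 10m + 8 = (-1)(m^3 - 3m^2 - 6m + 8) + (-2m^2 + 4m + 16)
  m^3 - 3m^2 - 6m + 8 = (-(1/2)m + 1/2)(-2m^2 + 4m + 16) + (0)
Last nonzero remainder: -2m^2 + 4m + 16. Dividing through by -2 gives the monic gcd m^2 - 2m - 8.

m^2 - 2m - 8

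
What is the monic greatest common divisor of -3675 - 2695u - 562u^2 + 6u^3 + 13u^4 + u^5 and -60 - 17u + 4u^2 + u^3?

15 + 8u + u^2

Repeated division with remainder:
  u^5 + 13u^4 + 6u^3 - 562u^2 - 2695u - 3675 = (u^2 + 9u - 13)(u^3 + 4u^2 - 17u - 60) + (-297u^2 - 2376u - 4455)
  u^3 + 4u^2 - 17u - 60 = (-(1/297)u + 4/297)(-297u^2 - 2376u - 4455) + (0)
Last nonzero remainder: -297u^2 - 2376u - 4455. Dividing through by -297 gives the monic gcd u^2 + 8u + 15.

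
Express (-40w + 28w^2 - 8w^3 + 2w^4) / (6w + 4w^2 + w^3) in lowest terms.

Repeated division with remainder:
  2w^4 - 8w^3 + 28w^2 - 40w = (2w - 16)(w^3 + 4w^2 + 6w) + (80w^2 + 56w)
  w^3 + 4w^2 + 6w = ((1/80)w + 33/800)(80w^2 + 56w) + ((369/100)w)
  80w^2 + 56w = ((8000/369)w + 5600/369)((369/100)w) + (0)
Last nonzero remainder: (369/100)w. Dividing through by 369/100 gives the monic gcd w.
Cancel w from numerator and denominator to get the reduced form.

(-40 + 28w - 8w^2 + 2w^3)/(6 + 4w + w^2)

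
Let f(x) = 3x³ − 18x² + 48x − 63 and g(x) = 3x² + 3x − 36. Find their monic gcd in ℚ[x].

Euclidean algorithm in ℚ[x]:
  3x³ − 18x² + 48x − 63 = (x − 7)(3x² + 3x − 36) + (105x − 315)
  3x² + 3x − 36 = ((1/35)x + 4/35)(105x − 315) + (0)
Last nonzero remainder: 105x − 315. Dividing through by 105 gives the monic gcd x − 3.

x − 3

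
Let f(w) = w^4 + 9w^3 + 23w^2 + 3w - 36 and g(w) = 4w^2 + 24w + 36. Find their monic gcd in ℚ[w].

w^2 + 6w + 9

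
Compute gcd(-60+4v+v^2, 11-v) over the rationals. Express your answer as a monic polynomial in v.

1

Apply the Euclidean algorithm:
  v^2+4v-60 = (-v-15)(-v+11) + (105)
  -v+11 = (-(1/105)v+11/105)(105) + (0)
The last nonzero remainder is the constant 105, so the polynomials are coprime and gcd = 1.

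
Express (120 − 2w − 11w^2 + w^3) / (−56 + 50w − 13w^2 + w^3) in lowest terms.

(−30 − 7w + w^2)/(14 − 9w + w^2)

Euclidean algorithm in ℚ[w]:
  w^3 − 11w^2 − 2w + 120 = (w^3 − 13w^2 + 50w − 56) + (2w^2 − 52w + 176)
  w^3 − 13w^2 + 50w − 56 = ((1/2)w + 13/2)(2w^2 − 52w + 176) + (300w − 1200)
  2w^2 − 52w + 176 = ((1/150)w − 11/75)(300w − 1200) + (0)
Last nonzero remainder: 300w − 1200. Dividing through by 300 gives the monic gcd w − 4.
Cancel w − 4 from numerator and denominator to get the reduced form.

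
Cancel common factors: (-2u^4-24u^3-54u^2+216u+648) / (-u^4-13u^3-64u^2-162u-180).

Apply the Euclidean algorithm:
  -2u^4-24u^3-54u^2+216u+648 = (2)(-u^4-13u^3-64u^2-162u-180) + (2u^3+74u^2+540u+1008)
  -u^4-13u^3-64u^2-162u-180 = (-(1/2)u+12)(2u^3+74u^2+540u+1008) + (-682u^2-6138u-12276)
  2u^3+74u^2+540u+1008 = (-(1/341)u-28/341)(-682u^2-6138u-12276) + (0)
Last nonzero remainder: -682u^2-6138u-12276. Dividing through by -682 gives the monic gcd u^2+9u+18.
Cancel u^2+9u+18 from numerator and denominator to get the reduced form.

(2u^2+6u-36)/(u^2+4u+10)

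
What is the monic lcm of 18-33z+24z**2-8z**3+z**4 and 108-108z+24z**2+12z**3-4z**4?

54-81z+39z**2-5z**4+z**5

Apply the Euclidean algorithm:
  z**4-8z**3+24z**2-33z+18 = (-1/4)(-4z**4+12z**3+24z**2-108z+108) + (-5z**3+30z**2-60z+45)
  -4z**4+12z**3+24z**2-108z+108 = ((4/5)z+12/5)(-5z**3+30z**2-60z+45) + (0)
Last nonzero remainder: -5z**3+30z**2-60z+45. Dividing through by -5 gives the monic gcd z**3-6z**2+12z-9.
Then lcm(f, g) = f·g / gcd(f, g); expanding and making the result monic gives the answer.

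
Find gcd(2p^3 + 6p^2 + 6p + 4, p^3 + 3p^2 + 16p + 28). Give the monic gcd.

Euclidean algorithm in ℚ[p]:
  2p^3 + 6p^2 + 6p + 4 = (2)(p^3 + 3p^2 + 16p + 28) + (−26p − 52)
  p^3 + 3p^2 + 16p + 28 = (−(1/26)p^2 − (1/26)p − 7/13)(−26p − 52) + (0)
Last nonzero remainder: −26p − 52. Dividing through by −26 gives the monic gcd p + 2.

p + 2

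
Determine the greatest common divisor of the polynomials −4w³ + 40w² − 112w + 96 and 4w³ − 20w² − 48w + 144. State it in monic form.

w² − 8w + 12

By polynomial division,
  −4w³ + 40w² − 112w + 96 = (−1)(4w³ − 20w² − 48w + 144) + (20w² − 160w + 240)
  4w³ − 20w² − 48w + 144 = ((1/5)w + 3/5)(20w² − 160w + 240) + (0)
Last nonzero remainder: 20w² − 160w + 240. Dividing through by 20 gives the monic gcd w² − 8w + 12.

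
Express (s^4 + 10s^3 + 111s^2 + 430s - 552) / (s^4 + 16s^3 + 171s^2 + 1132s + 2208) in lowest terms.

Euclidean algorithm in ℚ[s]:
  s^4 + 10s^3 + 111s^2 + 430s - 552 = (s^4 + 16s^3 + 171s^2 + 1132s + 2208) + (-6s^3 - 60s^2 - 702s - 2760)
  s^4 + 16s^3 + 171s^2 + 1132s + 2208 = (-(1/6)s - 1)(-6s^3 - 60s^2 - 702s - 2760) + (-6s^2 - 30s - 552)
  -6s^3 - 60s^2 - 702s - 2760 = (s + 5)(-6s^2 - 30s - 552) + (0)
Last nonzero remainder: -6s^2 - 30s - 552. Dividing through by -6 gives the monic gcd s^2 + 5s + 92.
Cancel s^2 + 5s + 92 from numerator and denominator to get the reduced form.

(s^2 + 5s - 6)/(s^2 + 11s + 24)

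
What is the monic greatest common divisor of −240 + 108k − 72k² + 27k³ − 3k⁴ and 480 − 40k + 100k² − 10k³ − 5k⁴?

Euclidean algorithm in ℚ[k]:
  −3k⁴ + 27k³ − 72k² + 108k − 240 = (3/5)(−5k⁴ − 10k³ + 100k² − 40k + 480) + (33k³ − 132k² + 132k − 528)
  −5k⁴ − 10k³ + 100k² − 40k + 480 = (−(5/33)k − 10/11)(33k³ − 132k² + 132k − 528) + (0)
Last nonzero remainder: 33k³ − 132k² + 132k − 528. Dividing through by 33 gives the monic gcd k³ − 4k² + 4k − 16.

−16 + 4k − 4k² + k³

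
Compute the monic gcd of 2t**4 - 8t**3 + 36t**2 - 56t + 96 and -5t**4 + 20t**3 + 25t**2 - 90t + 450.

t**2 - 2t + 6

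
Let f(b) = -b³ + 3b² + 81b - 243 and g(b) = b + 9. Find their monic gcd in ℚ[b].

By polynomial division,
  -b³ + 3b² + 81b - 243 = (-b² + 12b - 27)(b + 9) + (0)
The last nonzero remainder b + 9 is already monic.

b + 9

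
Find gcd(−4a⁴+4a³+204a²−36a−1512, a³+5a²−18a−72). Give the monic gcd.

a²+9a+18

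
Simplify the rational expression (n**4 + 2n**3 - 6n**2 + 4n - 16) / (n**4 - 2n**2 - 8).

(n + 4)/(n + 2)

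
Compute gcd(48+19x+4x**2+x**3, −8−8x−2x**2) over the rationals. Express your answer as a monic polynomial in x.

1

By polynomial division,
  x**3+4x**2+19x+48 = (−(1/2)x)(−2x**2−8x−8) + (15x+48)
  −2x**2−8x−8 = (−(2/15)x−8/75)(15x+48) + (−72/25)
  15x+48 = (−(125/24)x−50/3)(−72/25) + (0)
The last nonzero remainder is the constant −72/25, so the polynomials are coprime and gcd = 1.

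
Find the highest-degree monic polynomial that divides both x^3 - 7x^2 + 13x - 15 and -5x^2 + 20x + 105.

1

Apply the Euclidean algorithm:
  x^3 - 7x^2 + 13x - 15 = (-(1/5)x + 3/5)(-5x^2 + 20x + 105) + (22x - 78)
  -5x^2 + 20x + 105 = (-(5/22)x + 25/242)(22x - 78) + (13680/121)
  22x - 78 = ((1331/6840)x - 1573/2280)(13680/121) + (0)
The last nonzero remainder is the constant 13680/121, so the polynomials are coprime and gcd = 1.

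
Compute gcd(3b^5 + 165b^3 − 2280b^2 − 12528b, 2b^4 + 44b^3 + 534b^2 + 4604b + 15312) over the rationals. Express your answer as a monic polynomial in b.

b^2 + 5b + 116

Repeated division with remainder:
  3b^5 + 165b^3 − 2280b^2 − 12528b = ((3/2)b − 33)(2b^4 + 44b^3 + 534b^2 + 4604b + 15312) + (816b^3 + 8436b^2 + 116436b + 505296)
  2b^4 + 44b^3 + 534b^2 + 4604b + 15312 = ((1/408)b + 793/27744)(816b^3 + 8436b^2 + 116436b + 505296) + ((17325/2312)b^2 + (86625/2312)b + 502425/578)
  816b^3 + 8436b^2 + 116436b + 505296 = ((628864/5775)b + 101728/175)((17325/2312)b^2 + (86625/2312)b + 502425/578) + (0)
Last nonzero remainder: (17325/2312)b^2 + (86625/2312)b + 502425/578. Dividing through by 17325/2312 gives the monic gcd b^2 + 5b + 116.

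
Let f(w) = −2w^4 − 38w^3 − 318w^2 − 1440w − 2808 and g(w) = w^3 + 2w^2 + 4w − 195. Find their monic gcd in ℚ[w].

w^2 + 7w + 39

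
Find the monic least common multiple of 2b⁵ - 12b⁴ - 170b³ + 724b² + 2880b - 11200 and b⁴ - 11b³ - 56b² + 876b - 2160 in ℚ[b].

Repeated division with remainder:
  2b⁵ - 12b⁴ - 170b³ + 724b² + 2880b - 11200 = (2b + 10)(b⁴ - 11b³ - 56b² + 876b - 2160) + (52b³ - 468b² - 1560b + 10400)
  b⁴ - 11b³ - 56b² + 876b - 2160 = ((1/52)b - 1/26)(52b³ - 468b² - 1560b + 10400) + (-44b² + 616b - 1760)
  52b³ - 468b² - 1560b + 10400 = (-(13/11)b - 65/11)(-44b² + 616b - 1760) + (0)
Last nonzero remainder: -44b² + 616b - 1760. Dividing through by -44 gives the monic gcd b² - 14b + 40.
Then lcm(f, g) = f·g / gcd(f, g); expanding and making the result monic gives the answer.

b⁷ - 3b⁶ - 157b⁵ + 431b⁴ + 7116b³ - 20828b² - 94560b + 302400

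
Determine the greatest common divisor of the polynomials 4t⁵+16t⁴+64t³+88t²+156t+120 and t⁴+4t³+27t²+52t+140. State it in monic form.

t²+3t+10

Euclidean algorithm in ℚ[t]:
  4t⁵+16t⁴+64t³+88t²+156t+120 = (4t)(t⁴+4t³+27t²+52t+140) + (-44t³-120t²-404t+120)
  t⁴+4t³+27t²+52t+140 = (-(1/44)t-7/242)(-44t³-120t²-404t+120) + ((1736/121)t²+(5208/121)t+17360/121)
  -44t³-120t²-404t+120 = (-(1331/434)t+363/434)((1736/121)t²+(5208/121)t+17360/121) + (0)
Last nonzero remainder: (1736/121)t²+(5208/121)t+17360/121. Dividing through by 1736/121 gives the monic gcd t²+3t+10.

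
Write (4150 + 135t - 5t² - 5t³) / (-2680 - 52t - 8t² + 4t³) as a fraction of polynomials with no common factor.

Repeated division with remainder:
  -5t³ - 5t² + 135t + 4150 = (-5/4)(4t³ - 8t² - 52t - 2680) + (-15t² + 70t + 800)
  4t³ - 8t² - 52t - 2680 = (-(4/15)t - 32/45)(-15t² + 70t + 800) + ((1900/9)t - 19000/9)
  -15t² + 70t + 800 = (-(27/380)t - 36/95)((1900/9)t - 19000/9) + (0)
Last nonzero remainder: (1900/9)t - 19000/9. Dividing through by 1900/9 gives the monic gcd t - 10.
Cancel t - 10 from numerator and denominator to get the reduced form.

(-415 - 55t - 5t²)/(268 + 32t + 4t²)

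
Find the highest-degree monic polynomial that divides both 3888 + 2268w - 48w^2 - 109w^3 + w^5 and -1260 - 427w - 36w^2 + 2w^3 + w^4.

By polynomial division,
  w^5 - 109w^3 - 48w^2 + 2268w + 3888 = (w - 2)(w^4 + 2w^3 - 36w^2 - 427w - 1260) + (-69w^3 + 307w^2 + 2674w + 1368)
  w^4 + 2w^3 - 36w^2 - 427w - 1260 = (-(1/69)w - 445/4761)(-69w^3 + 307w^2 + 2674w + 1368) + ((149725/4761)w^2 - (748625/4761)w - 598900/529)
  -69w^3 + 307w^2 + 2674w + 1368 = (-(328509/149725)w - 180918/149725)((149725/4761)w^2 - (748625/4761)w - 598900/529) + (0)
Last nonzero remainder: (149725/4761)w^2 - (748625/4761)w - 598900/529. Dividing through by 149725/4761 gives the monic gcd w^2 - 5w - 36.

-36 - 5w + w^2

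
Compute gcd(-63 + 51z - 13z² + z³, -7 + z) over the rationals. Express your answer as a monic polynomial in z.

-7 + z

Euclidean algorithm in ℚ[z]:
  z³ - 13z² + 51z - 63 = (z² - 6z + 9)(z - 7) + (0)
The last nonzero remainder z - 7 is already monic.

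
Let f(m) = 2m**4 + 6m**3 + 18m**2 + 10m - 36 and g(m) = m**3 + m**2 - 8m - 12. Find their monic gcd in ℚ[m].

Repeated division with remainder:
  2m**4 + 6m**3 + 18m**2 + 10m - 36 = (2m + 4)(m**3 + m**2 - 8m - 12) + (30m**2 + 66m + 12)
  m**3 + m**2 - 8m - 12 = ((1/30)m - 1/25)(30m**2 + 66m + 12) + (-(144/25)m - 288/25)
  30m**2 + 66m + 12 = (-(125/24)m - 25/24)(-(144/25)m - 288/25) + (0)
Last nonzero remainder: -(144/25)m - 288/25. Dividing through by -144/25 gives the monic gcd m + 2.

m + 2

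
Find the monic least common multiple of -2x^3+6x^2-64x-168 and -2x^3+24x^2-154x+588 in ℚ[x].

x^4-10x^3+53x^2-140x-588

Euclidean algorithm in ℚ[x]:
  -2x^3+6x^2-64x-168 = (-2x^3+24x^2-154x+588) + (-18x^2+90x-756)
  -2x^3+24x^2-154x+588 = ((1/9)x-7/9)(-18x^2+90x-756) + (0)
Last nonzero remainder: -18x^2+90x-756. Dividing through by -18 gives the monic gcd x^2-5x+42.
Then lcm(f, g) = f·g / gcd(f, g); expanding and making the result monic gives the answer.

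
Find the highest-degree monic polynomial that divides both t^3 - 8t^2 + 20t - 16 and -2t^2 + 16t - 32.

Apply the Euclidean algorithm:
  t^3 - 8t^2 + 20t - 16 = (-(1/2)t)(-2t^2 + 16t - 32) + (4t - 16)
  -2t^2 + 16t - 32 = (-(1/2)t + 2)(4t - 16) + (0)
Last nonzero remainder: 4t - 16. Dividing through by 4 gives the monic gcd t - 4.

t - 4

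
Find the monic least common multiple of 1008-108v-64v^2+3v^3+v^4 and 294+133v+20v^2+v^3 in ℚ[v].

By polynomial division,
  v^4+3v^3-64v^2-108v+1008 = (v-17)(v^3+20v^2+133v+294) + (143v^2+1859v+6006)
  v^3+20v^2+133v+294 = ((1/143)v+7/143)(143v^2+1859v+6006) + (0)
Last nonzero remainder: 143v^2+1859v+6006. Dividing through by 143 gives the monic gcd v^2+13v+42.
Then lcm(f, g) = f·g / gcd(f, g); expanding and making the result monic gives the answer.

7056+252v-556v^2-43v^3+10v^4+v^5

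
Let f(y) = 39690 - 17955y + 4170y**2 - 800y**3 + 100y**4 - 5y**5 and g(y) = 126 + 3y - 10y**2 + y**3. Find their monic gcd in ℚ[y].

42 - 13y + y**2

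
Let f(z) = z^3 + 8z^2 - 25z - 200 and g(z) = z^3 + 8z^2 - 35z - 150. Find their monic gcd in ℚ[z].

By polynomial division,
  z^3 + 8z^2 - 25z - 200 = (z^3 + 8z^2 - 35z - 150) + (10z - 50)
  z^3 + 8z^2 - 35z - 150 = ((1/10)z^2 + (13/10)z + 3)(10z - 50) + (0)
Last nonzero remainder: 10z - 50. Dividing through by 10 gives the monic gcd z - 5.

z - 5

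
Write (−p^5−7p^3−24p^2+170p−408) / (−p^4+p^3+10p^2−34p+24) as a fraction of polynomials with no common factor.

(p^2+17)/(p−1)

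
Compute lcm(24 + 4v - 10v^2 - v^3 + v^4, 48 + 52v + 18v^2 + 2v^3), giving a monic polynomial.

Apply the Euclidean algorithm:
  v^4 - v^3 - 10v^2 + 4v + 24 = ((1/2)v - 5)(2v^3 + 18v^2 + 52v + 48) + (54v^2 + 240v + 264)
  2v^3 + 18v^2 + 52v + 48 = ((1/27)v + 41/243)(54v^2 + 240v + 264) + ((140/81)v + 280/81)
  54v^2 + 240v + 264 = ((2187/70)v + 2673/35)((140/81)v + 280/81) + (0)
Last nonzero remainder: (140/81)v + 280/81. Dividing through by 140/81 gives the monic gcd v + 2.
Then lcm(f, g) = f·g / gcd(f, g); expanding and making the result monic gives the answer.

288 + 216v - 68v^2 - 78v^3 - 5v^4 + 6v^5 + v^6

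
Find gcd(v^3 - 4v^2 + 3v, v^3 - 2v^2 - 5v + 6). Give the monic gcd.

By polynomial division,
  v^3 - 4v^2 + 3v = (v^3 - 2v^2 - 5v + 6) + (-2v^2 + 8v - 6)
  v^3 - 2v^2 - 5v + 6 = (-(1/2)v - 1)(-2v^2 + 8v - 6) + (0)
Last nonzero remainder: -2v^2 + 8v - 6. Dividing through by -2 gives the monic gcd v^2 - 4v + 3.

v^2 - 4v + 3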